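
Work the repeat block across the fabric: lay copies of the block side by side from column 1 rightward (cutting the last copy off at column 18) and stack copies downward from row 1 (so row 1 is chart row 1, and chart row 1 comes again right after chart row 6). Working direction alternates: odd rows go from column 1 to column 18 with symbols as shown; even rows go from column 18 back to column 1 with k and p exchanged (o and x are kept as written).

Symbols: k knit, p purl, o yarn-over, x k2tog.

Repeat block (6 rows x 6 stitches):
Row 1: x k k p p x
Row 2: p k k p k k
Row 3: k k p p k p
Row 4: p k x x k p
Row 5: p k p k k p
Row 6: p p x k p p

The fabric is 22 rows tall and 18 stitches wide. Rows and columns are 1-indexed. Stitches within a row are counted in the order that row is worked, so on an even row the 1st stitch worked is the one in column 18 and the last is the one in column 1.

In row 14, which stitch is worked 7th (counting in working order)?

For row 14: chart row = ((14-1) mod 6) + 1 = 2; this is a WS (even) row.
Chart row 2 tiled across columns 1-18: p k k p k k p k k p k k p k k p k k
WS row: flip the tiled sequence (start at column 18) and apply k<->p; o and x stay.
Row 14 as worked: p p k p p k p p k p p k p p k p p k
The 7th stitch worked is p.

Result:
p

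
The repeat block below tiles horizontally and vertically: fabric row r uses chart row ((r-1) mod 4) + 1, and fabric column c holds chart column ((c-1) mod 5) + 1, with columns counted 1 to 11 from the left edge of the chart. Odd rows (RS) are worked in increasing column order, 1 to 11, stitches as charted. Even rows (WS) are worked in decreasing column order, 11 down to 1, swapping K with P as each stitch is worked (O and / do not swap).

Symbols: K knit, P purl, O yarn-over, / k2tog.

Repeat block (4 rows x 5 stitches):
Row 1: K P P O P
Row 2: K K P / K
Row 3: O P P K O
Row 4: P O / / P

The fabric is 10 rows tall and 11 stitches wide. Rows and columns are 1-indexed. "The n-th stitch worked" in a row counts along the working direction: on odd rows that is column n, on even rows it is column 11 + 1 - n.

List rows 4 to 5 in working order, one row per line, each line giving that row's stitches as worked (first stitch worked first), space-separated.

== ROWS AS WORKED ==
K K / / O K K / / O K
K P P O P K P P O P K

Derivation:
Row 4: chart row 4, WS - tiled (columns 1-11): P O / / P P O / / P P; work from column 11 back to 1 with K<->P swapped.
Row 5: chart row 1, RS - tile across columns 1-11 and work as-is.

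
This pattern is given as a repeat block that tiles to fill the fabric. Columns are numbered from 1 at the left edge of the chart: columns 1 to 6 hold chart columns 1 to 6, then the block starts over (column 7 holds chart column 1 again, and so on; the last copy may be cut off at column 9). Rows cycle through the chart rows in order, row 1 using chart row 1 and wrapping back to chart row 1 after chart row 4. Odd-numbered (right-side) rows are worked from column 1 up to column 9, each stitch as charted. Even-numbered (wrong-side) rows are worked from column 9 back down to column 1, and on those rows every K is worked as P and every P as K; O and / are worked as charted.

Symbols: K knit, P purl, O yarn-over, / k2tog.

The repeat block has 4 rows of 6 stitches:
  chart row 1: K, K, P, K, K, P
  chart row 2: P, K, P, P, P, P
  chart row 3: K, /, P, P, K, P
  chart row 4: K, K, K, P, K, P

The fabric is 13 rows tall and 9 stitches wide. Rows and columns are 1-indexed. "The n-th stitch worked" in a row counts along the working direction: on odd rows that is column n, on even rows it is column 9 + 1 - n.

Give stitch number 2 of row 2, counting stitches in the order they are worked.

Result:
P

Derivation:
Row 2 uses chart row ((2-1) mod 4)+1 = 2. Row 2 is even, so WS.
Chart row 2 tiled across columns 1-9: P K P P P P P K P
WS: work from column 9 back to column 1 (reverse the tiled row), swapping K<->P (O and / unchanged).
Row 2 as worked: K P K K K K K P K
The 2nd stitch worked is P.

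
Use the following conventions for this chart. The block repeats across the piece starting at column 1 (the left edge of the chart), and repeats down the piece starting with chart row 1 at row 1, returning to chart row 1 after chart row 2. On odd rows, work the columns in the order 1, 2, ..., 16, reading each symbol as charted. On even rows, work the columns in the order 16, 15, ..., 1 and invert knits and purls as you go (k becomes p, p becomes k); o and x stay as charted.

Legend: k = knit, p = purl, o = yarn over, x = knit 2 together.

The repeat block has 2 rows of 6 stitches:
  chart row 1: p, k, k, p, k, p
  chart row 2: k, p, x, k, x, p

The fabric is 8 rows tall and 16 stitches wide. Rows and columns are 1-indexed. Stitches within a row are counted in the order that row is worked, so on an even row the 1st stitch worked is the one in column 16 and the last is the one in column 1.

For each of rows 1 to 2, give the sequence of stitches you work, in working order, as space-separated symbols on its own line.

Rows as worked:
p k k p k p p k k p k p p k k p
p x k p k x p x k p k x p x k p

Derivation:
Row 1: chart row 1, RS - tile across columns 1-16 and work as-is.
Row 2: chart row 2, WS - tiled (columns 1-16): k p x k x p k p x k x p k p x k; work from column 16 back to 1 with k<->p swapped.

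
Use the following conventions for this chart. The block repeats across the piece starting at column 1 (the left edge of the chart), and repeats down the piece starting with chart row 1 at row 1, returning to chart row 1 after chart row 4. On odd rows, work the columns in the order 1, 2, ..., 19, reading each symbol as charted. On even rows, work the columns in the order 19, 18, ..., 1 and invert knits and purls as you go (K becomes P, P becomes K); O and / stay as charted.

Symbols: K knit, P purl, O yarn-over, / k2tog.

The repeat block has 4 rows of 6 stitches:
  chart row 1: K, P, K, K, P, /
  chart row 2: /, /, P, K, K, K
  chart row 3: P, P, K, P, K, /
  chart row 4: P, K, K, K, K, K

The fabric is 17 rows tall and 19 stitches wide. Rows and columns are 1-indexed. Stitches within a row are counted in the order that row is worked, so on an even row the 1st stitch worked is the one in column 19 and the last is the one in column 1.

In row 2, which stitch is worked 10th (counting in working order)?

Row 2: (2-1) mod 4 = 1, so use chart row 2. Even row -> WS.
Chart row 2 tiled across columns 1-19: / / P K K K / / P K K K / / P K K K /
WS row: flip the tiled sequence (start at column 19) and apply K<->P; O and / stay.
Row 2 as worked: / P P P K / / P P P K / / P P P K / /
The 10th stitch worked is P.

Stitch:
P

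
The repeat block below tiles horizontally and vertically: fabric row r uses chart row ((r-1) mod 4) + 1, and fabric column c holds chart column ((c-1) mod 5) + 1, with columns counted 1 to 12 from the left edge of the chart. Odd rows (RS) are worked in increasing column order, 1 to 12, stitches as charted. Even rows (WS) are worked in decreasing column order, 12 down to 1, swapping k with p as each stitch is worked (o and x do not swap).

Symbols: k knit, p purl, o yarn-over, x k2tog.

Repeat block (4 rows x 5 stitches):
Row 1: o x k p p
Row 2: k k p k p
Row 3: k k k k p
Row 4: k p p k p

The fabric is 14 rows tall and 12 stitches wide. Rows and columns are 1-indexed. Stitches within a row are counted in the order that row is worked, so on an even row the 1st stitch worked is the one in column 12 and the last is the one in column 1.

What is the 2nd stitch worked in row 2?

For row 2: chart row = ((2-1) mod 4) + 1 = 2; this is a WS (even) row.
Chart row 2 tiled across columns 1-12: k k p k p k k p k p k k
WS row: flip the tiled sequence (start at column 12) and apply k<->p; o and x stay.
Row 2 as worked: p p k p k p p k p k p p
Counting 2 along the worked row gives p.

Result:
p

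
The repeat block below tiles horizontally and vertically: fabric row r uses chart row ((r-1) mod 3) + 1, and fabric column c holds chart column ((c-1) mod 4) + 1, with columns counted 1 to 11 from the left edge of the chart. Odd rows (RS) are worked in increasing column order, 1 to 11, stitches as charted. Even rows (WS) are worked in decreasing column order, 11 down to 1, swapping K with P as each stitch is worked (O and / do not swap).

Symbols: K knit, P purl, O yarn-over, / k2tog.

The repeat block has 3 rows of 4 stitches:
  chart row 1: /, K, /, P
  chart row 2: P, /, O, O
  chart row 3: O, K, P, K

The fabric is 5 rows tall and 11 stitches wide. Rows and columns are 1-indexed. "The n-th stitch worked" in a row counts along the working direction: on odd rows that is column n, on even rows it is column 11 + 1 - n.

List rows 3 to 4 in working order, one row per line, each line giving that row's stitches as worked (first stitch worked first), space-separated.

Row 3: chart row 3, RS - tile across columns 1-11 and work as-is.
Row 4: chart row 1, WS - tiled (columns 1-11): / K / P / K / P / K /; work from column 11 back to 1 with K<->P swapped.

Rows as worked:
O K P K O K P K O K P
/ P / K / P / K / P /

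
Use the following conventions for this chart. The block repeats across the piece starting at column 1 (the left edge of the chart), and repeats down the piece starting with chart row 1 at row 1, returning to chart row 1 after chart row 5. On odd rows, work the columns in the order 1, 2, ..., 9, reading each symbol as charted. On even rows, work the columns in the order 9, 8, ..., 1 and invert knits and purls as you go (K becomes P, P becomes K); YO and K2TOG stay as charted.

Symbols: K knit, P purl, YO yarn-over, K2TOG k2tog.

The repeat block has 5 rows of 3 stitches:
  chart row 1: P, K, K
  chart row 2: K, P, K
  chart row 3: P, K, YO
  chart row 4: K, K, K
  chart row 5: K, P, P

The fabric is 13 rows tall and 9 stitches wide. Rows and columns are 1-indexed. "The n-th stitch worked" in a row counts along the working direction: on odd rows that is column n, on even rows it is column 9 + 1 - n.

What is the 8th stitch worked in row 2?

Row 2: (2-1) mod 5 = 1, so use chart row 2. Even row -> WS.
Chart row 2 tiled across columns 1-9: K P K K P K K P K
WS: work from column 9 back to column 1 (reverse the tiled row), swapping K<->P (YO and K2TOG unchanged).
Row 2 as worked: P K P P K P P K P
Stitch 8 in working order -> K

Result:
K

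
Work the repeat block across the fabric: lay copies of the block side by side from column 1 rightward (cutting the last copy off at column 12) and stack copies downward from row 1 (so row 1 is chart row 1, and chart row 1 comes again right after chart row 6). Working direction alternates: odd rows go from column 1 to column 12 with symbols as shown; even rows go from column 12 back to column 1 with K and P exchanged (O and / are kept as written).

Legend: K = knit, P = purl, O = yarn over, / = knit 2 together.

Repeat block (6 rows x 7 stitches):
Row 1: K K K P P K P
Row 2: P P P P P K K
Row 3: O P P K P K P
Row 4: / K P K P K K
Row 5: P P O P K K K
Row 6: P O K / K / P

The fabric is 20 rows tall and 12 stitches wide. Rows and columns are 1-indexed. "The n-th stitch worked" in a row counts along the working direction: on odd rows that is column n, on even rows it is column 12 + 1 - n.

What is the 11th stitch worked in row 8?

Result:
K

Derivation:
For row 8: chart row = ((8-1) mod 6) + 1 = 2; this is a WS (even) row.
Chart row 2 tiled across columns 1-12: P P P P P K K P P P P P
WS: work from column 12 back to column 1 (reverse the tiled row), swapping K<->P (O and / unchanged).
Row 8 as worked: K K K K K P P K K K K K
Counting 11 along the worked row gives K.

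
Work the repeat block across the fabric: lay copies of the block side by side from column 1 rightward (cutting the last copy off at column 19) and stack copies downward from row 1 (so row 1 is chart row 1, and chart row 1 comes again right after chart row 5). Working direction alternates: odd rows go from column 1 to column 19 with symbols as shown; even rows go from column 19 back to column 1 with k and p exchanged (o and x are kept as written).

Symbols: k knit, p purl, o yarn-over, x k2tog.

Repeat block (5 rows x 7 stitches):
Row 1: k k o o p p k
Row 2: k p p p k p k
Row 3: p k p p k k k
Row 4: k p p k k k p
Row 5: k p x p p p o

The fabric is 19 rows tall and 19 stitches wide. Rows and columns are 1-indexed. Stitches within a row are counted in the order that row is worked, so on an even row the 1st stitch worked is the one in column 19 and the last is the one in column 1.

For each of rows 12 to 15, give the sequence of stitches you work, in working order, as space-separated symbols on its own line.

Row 12: chart row 2, WS - tiled (columns 1-19): k p p p k p k k p p p k p k k p p p k; work from column 19 back to 1 with k<->p swapped.
Row 13: chart row 3, RS - tile across columns 1-19 and work as-is.
Row 14: chart row 4, WS - tiled (columns 1-19): k p p k k k p k p p k k k p k p p k k; work from column 19 back to 1 with k<->p swapped.
Row 15: chart row 5, RS - tile across columns 1-19 and work as-is.

Rows as worked:
p k k k p p k p k k k p p k p k k k p
p k p p k k k p k p p k k k p k p p k
p p k k p k p p p k k p k p p p k k p
k p x p p p o k p x p p p o k p x p p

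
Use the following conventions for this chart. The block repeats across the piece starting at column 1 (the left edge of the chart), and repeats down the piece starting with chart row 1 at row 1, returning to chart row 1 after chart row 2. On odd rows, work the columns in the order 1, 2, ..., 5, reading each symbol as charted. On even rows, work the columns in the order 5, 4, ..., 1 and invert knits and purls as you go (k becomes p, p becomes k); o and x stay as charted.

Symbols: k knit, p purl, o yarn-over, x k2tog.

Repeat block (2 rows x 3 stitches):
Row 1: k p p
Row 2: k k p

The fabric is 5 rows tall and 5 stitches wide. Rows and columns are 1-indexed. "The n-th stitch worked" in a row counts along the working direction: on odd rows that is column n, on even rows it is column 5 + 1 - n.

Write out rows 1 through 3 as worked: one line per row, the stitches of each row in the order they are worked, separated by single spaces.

Row 1: chart row 1, RS - tile across columns 1-5 and work as-is.
Row 2: chart row 2, WS - tiled (columns 1-5): k k p k k; work from column 5 back to 1 with k<->p swapped.
Row 3: chart row 1, RS - tile across columns 1-5 and work as-is.

== ROWS AS WORKED ==
k p p k p
p p k p p
k p p k p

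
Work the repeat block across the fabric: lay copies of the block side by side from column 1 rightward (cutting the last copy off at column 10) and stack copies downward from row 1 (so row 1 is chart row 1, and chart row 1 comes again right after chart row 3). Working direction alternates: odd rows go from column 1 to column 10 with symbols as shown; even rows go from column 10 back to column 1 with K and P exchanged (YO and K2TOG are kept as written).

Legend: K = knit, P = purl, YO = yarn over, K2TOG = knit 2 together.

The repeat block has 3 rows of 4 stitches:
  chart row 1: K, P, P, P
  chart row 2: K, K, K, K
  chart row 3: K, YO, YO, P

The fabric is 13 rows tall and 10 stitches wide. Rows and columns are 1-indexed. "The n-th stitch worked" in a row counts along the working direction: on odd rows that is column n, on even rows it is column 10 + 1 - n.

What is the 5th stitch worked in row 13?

Stitch:
K

Derivation:
Row 13 uses chart row ((13-1) mod 3)+1 = 1. Row 13 is odd, so RS.
Chart row 1 tiled across columns 1-10: K P P P K P P P K P
RS: work column 1 to column 10, symbols as charted — the tiled row is the row as worked.
The 5th stitch worked is K.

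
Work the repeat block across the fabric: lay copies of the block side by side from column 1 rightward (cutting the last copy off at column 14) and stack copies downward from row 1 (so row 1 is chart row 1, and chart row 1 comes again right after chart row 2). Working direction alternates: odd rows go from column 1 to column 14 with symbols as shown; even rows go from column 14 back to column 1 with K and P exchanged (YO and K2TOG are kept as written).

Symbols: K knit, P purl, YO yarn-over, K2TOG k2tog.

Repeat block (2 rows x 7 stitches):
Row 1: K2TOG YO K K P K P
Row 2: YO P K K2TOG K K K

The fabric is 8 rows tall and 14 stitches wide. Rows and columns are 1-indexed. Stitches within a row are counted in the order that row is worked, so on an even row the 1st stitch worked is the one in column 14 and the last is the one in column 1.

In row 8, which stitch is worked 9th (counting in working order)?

For row 8: chart row = ((8-1) mod 2) + 1 = 2; this is a WS (even) row.
Chart row 2 tiled across columns 1-14: YO P K K2TOG K K K YO P K K2TOG K K K
WS row: flip the tiled sequence (start at column 14) and apply K<->P; YO and K2TOG stay.
Row 8 as worked: P P P K2TOG P K YO P P P K2TOG P K YO
Stitch 9 in working order -> P

Result:
P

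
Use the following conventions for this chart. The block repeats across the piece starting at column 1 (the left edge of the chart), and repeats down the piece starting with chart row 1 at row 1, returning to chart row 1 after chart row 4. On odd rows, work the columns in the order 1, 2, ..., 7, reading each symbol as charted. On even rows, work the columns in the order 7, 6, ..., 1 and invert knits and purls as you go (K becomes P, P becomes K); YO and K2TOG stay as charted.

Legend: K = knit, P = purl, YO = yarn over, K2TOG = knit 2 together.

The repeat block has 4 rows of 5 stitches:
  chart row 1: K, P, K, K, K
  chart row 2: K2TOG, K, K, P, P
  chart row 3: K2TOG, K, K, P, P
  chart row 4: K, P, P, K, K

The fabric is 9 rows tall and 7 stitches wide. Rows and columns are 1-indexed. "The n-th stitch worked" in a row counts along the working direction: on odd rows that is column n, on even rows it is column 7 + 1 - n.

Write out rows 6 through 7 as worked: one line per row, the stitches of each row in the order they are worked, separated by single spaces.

Row 6: chart row 2, WS - tiled (columns 1-7): K2TOG K K P P K2TOG K; work from column 7 back to 1 with K<->P swapped.
Row 7: chart row 3, RS - tile across columns 1-7 and work as-is.

Rows as worked:
P K2TOG K K P P K2TOG
K2TOG K K P P K2TOG K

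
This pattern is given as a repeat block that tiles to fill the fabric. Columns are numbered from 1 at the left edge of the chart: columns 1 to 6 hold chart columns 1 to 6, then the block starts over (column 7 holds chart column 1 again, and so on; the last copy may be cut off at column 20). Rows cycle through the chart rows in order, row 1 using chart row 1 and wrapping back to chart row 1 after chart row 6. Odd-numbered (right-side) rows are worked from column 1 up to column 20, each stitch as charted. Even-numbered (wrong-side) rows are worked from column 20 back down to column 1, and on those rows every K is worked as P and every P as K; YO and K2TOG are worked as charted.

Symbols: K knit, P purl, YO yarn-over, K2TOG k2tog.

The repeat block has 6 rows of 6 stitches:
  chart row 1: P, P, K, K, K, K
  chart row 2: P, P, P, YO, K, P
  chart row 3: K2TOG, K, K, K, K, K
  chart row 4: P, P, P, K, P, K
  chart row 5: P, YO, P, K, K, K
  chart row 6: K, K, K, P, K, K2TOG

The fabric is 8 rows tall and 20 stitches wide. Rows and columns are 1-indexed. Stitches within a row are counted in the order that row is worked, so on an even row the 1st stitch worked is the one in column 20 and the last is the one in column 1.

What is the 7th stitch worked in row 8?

Row 8 uses chart row ((8-1) mod 6)+1 = 2. Row 8 is even, so WS.
Chart row 2 tiled across columns 1-20: P P P YO K P P P P YO K P P P P YO K P P P
WS: work from column 20 back to column 1 (reverse the tiled row), swapping K<->P (YO and K2TOG unchanged).
Row 8 as worked: K K K P YO K K K K P YO K K K K P YO K K K
Stitch 7 in working order -> K

Stitch:
K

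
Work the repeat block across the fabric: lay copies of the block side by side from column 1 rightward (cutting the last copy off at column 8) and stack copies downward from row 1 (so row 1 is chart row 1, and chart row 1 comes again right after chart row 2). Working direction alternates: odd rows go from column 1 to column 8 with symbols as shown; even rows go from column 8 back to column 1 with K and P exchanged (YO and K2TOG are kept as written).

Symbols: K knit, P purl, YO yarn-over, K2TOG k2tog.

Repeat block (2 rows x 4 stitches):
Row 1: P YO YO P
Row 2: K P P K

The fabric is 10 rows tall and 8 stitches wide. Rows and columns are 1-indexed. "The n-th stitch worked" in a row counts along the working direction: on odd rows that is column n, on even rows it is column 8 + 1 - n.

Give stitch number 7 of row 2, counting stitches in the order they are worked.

== STITCH ==
K

Derivation:
Row 2 uses chart row ((2-1) mod 2)+1 = 2. Row 2 is even, so WS.
Chart row 2 tiled across columns 1-8: K P P K K P P K
WS row: flip the tiled sequence (start at column 8) and apply K<->P; YO and K2TOG stay.
Row 2 as worked: P K K P P K K P
The 7th stitch worked is K.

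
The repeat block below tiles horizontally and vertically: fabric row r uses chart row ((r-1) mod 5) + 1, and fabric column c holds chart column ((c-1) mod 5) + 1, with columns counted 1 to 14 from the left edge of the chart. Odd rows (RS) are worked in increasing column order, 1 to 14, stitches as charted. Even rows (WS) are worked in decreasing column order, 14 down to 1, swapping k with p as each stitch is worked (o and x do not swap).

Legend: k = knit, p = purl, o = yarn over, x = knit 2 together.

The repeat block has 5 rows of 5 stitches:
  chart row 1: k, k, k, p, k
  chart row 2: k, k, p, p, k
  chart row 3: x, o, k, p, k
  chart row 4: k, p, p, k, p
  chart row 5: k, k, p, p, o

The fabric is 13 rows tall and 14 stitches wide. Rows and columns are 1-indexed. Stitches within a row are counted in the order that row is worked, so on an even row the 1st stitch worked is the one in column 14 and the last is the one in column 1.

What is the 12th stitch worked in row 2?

== STITCH ==
k

Derivation:
Row 2 uses chart row ((2-1) mod 5)+1 = 2. Row 2 is even, so WS.
Chart row 2 tiled across columns 1-14: k k p p k k k p p k k k p p
WS row: flip the tiled sequence (start at column 14) and apply k<->p; o and x stay.
Row 2 as worked: k k p p p k k p p p k k p p
Stitch 12 in working order -> k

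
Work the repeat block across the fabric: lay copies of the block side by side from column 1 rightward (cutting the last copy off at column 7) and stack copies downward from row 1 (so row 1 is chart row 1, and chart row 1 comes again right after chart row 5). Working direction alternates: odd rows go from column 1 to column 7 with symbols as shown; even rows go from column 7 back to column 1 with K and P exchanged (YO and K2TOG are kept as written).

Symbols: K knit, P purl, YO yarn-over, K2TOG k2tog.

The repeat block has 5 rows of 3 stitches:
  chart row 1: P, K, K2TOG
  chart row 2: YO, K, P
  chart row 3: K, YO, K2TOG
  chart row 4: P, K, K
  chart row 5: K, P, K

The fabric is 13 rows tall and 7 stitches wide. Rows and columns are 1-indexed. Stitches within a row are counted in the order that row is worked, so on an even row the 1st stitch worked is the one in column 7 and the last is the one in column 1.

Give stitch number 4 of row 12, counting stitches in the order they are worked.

== STITCH ==
YO

Derivation:
Row 12: (12-1) mod 5 = 1, so use chart row 2. Even row -> WS.
Chart row 2 tiled across columns 1-7: YO K P YO K P YO
WS: work from column 7 back to column 1 (reverse the tiled row), swapping K<->P (YO and K2TOG unchanged).
Row 12 as worked: YO K P YO K P YO
The 4th stitch worked is YO.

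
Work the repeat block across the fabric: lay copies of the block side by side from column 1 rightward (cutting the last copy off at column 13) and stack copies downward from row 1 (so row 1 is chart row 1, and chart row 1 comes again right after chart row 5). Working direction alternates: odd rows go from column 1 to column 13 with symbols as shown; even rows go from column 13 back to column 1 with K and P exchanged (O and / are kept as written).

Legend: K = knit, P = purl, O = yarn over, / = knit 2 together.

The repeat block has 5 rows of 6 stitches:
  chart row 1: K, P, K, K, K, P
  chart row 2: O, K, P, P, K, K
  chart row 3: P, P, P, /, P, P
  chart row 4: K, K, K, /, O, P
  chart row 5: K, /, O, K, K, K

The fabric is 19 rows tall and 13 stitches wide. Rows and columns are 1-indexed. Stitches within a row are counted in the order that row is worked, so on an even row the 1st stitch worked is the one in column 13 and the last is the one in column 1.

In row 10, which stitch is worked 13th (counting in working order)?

Result:
P

Derivation:
Row 10 uses chart row ((10-1) mod 5)+1 = 5. Row 10 is even, so WS.
Chart row 5 tiled across columns 1-13: K / O K K K K / O K K K K
WS row: flip the tiled sequence (start at column 13) and apply K<->P; O and / stay.
Row 10 as worked: P P P P O / P P P P O / P
Stitch 13 in working order -> P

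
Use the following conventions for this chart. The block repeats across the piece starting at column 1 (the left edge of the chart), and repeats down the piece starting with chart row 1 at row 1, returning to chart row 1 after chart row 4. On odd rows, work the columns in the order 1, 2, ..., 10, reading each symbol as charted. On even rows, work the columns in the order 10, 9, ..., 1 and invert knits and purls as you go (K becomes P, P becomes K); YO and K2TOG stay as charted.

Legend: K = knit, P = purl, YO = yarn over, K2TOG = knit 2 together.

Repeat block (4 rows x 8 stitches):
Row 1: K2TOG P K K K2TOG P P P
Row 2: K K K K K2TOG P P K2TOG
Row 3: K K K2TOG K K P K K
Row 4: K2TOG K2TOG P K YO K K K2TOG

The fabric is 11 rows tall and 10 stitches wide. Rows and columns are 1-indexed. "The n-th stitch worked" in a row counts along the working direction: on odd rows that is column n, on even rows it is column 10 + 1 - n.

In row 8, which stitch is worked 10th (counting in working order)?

Stitch:
K2TOG

Derivation:
Row 8 uses chart row ((8-1) mod 4)+1 = 4. Row 8 is even, so WS.
Chart row 4 tiled across columns 1-10: K2TOG K2TOG P K YO K K K2TOG K2TOG K2TOG
WS row: flip the tiled sequence (start at column 10) and apply K<->P; YO and K2TOG stay.
Row 8 as worked: K2TOG K2TOG K2TOG P P YO P K K2TOG K2TOG
Counting 10 along the worked row gives K2TOG.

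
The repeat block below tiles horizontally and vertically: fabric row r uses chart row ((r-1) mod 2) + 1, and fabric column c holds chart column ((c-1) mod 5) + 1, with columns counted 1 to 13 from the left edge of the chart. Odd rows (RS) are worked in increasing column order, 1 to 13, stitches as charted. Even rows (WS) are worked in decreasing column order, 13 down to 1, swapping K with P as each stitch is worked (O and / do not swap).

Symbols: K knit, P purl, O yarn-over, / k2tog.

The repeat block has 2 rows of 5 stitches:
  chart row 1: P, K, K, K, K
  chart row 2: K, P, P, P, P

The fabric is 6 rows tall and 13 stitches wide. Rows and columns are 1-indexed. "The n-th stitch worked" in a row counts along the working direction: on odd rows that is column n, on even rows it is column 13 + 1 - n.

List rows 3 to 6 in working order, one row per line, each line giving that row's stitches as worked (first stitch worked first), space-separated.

Row 3: chart row 1, RS - tile across columns 1-13 and work as-is.
Row 4: chart row 2, WS - tiled (columns 1-13): K P P P P K P P P P K P P; work from column 13 back to 1 with K<->P swapped.
Row 5: chart row 1, RS - tile across columns 1-13 and work as-is.
Row 6: chart row 2, WS - tiled (columns 1-13): K P P P P K P P P P K P P; work from column 13 back to 1 with K<->P swapped.

Rows as worked:
P K K K K P K K K K P K K
K K P K K K K P K K K K P
P K K K K P K K K K P K K
K K P K K K K P K K K K P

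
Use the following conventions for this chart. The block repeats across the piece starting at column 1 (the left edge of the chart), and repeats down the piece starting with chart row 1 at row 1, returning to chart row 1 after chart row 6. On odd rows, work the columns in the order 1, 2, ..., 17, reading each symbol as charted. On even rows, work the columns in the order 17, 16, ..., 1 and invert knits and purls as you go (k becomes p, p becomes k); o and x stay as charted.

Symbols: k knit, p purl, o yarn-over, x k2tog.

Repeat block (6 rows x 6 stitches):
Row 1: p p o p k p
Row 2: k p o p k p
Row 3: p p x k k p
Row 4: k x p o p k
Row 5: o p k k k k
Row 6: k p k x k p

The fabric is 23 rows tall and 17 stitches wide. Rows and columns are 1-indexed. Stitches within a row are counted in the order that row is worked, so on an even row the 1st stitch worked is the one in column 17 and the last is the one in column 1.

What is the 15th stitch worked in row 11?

Result:
k

Derivation:
For row 11: chart row = ((11-1) mod 6) + 1 = 5; this is a RS (odd) row.
Chart row 5 tiled across columns 1-17: o p k k k k o p k k k k o p k k k
Right side: take the tiled row as-is (worked left to right from column 1).
Counting 15 along the worked row gives k.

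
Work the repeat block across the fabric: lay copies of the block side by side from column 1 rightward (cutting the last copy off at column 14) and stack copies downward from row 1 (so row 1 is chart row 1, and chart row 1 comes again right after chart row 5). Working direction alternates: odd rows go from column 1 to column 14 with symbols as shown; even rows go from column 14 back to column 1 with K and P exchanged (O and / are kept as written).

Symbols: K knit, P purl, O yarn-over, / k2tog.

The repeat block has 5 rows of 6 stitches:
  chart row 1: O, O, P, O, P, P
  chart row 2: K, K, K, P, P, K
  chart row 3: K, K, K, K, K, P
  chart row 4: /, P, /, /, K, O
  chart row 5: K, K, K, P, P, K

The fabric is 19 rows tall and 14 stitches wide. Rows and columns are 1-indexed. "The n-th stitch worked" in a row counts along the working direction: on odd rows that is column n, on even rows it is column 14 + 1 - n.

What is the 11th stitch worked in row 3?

Stitch:
K

Derivation:
For row 3: chart row = ((3-1) mod 5) + 1 = 3; this is a RS (odd) row.
Chart row 3 tiled across columns 1-14: K K K K K P K K K K K P K K
RS row: no reversal, no swap; stitch n worked = column n.
Counting 11 along the worked row gives K.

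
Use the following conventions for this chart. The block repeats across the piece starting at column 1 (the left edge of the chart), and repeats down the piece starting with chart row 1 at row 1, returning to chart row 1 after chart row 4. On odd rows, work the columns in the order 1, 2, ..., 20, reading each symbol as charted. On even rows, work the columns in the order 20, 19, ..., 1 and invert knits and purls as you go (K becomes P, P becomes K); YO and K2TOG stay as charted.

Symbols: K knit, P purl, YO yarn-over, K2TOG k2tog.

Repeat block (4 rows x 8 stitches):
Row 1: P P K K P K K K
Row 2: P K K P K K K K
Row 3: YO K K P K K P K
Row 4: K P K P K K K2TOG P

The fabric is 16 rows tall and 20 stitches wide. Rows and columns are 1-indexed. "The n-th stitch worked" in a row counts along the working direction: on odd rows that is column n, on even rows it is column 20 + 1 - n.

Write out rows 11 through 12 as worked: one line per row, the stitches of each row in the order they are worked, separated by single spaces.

== ROWS AS WORKED ==
YO K K P K K P K YO K K P K K P K YO K K P
K P K P K K2TOG P P K P K P K K2TOG P P K P K P

Derivation:
Row 11: chart row 3, RS - tile across columns 1-20 and work as-is.
Row 12: chart row 4, WS - tiled (columns 1-20): K P K P K K K2TOG P K P K P K K K2TOG P K P K P; work from column 20 back to 1 with K<->P swapped.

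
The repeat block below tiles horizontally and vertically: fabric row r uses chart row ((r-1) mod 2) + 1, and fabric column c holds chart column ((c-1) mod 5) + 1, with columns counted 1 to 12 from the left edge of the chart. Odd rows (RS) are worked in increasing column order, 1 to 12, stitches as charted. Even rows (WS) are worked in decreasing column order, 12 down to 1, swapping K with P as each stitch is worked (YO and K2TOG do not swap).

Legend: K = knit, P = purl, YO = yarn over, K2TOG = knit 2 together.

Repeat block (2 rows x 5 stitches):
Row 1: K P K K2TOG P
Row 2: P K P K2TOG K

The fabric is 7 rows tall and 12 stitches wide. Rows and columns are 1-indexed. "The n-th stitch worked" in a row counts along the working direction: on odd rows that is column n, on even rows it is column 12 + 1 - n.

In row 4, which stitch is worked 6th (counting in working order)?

== STITCH ==
P

Derivation:
For row 4: chart row = ((4-1) mod 2) + 1 = 2; this is a WS (even) row.
Chart row 2 tiled across columns 1-12: P K P K2TOG K P K P K2TOG K P K
Wrong side: read the tiled row from column 12 down to 1 and exchange K with P (leave YO, K2TOG).
Row 4 as worked: P K P K2TOG K P K P K2TOG K P K
The 6th stitch worked is P.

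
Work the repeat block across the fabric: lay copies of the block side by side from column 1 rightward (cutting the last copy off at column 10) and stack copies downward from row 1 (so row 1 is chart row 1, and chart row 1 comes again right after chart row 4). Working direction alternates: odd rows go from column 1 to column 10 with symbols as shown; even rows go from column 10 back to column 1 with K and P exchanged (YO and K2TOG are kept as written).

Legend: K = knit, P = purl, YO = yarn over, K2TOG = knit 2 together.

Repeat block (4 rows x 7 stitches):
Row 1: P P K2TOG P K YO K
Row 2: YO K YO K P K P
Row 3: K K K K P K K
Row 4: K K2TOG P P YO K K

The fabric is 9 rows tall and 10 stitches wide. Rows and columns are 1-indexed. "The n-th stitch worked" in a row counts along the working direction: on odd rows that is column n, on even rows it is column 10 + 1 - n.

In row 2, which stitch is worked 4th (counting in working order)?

Result:
K

Derivation:
For row 2: chart row = ((2-1) mod 4) + 1 = 2; this is a WS (even) row.
Chart row 2 tiled across columns 1-10: YO K YO K P K P YO K YO
WS: work from column 10 back to column 1 (reverse the tiled row), swapping K<->P (YO and K2TOG unchanged).
Row 2 as worked: YO P YO K P K P YO P YO
The 4th stitch worked is K.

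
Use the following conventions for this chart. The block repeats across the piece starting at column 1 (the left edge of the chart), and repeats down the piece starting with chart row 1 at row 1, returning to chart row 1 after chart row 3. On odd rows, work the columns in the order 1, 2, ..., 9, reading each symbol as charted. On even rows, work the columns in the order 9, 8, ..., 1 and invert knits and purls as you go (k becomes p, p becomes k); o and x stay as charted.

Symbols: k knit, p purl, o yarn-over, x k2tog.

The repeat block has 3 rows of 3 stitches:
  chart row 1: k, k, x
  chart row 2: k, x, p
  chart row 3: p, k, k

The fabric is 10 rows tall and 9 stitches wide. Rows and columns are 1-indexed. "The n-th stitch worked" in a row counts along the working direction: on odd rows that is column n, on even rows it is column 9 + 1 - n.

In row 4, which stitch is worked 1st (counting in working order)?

== STITCH ==
x

Derivation:
For row 4: chart row = ((4-1) mod 3) + 1 = 1; this is a WS (even) row.
Chart row 1 tiled across columns 1-9: k k x k k x k k x
Wrong side: read the tiled row from column 9 down to 1 and exchange k with p (leave o, x).
Row 4 as worked: x p p x p p x p p
Counting 1 along the worked row gives x.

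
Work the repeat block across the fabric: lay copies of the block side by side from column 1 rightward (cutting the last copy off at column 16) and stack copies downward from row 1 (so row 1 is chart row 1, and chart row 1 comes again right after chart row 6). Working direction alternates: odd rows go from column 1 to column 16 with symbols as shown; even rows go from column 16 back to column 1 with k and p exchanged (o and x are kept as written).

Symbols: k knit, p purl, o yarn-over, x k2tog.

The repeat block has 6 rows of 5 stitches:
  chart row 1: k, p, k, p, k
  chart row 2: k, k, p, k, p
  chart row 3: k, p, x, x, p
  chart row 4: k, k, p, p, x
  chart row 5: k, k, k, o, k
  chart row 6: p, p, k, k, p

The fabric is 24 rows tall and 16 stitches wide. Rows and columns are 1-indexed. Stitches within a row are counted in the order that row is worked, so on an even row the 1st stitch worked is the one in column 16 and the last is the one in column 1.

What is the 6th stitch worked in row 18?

Row 18 uses chart row ((18-1) mod 6)+1 = 6. Row 18 is even, so WS.
Chart row 6 tiled across columns 1-16: p p k k p p p k k p p p k k p p
Wrong side: read the tiled row from column 16 down to 1 and exchange k with p (leave o, x).
Row 18 as worked: k k p p k k k p p k k k p p k k
The 6th stitch worked is k.

Result:
k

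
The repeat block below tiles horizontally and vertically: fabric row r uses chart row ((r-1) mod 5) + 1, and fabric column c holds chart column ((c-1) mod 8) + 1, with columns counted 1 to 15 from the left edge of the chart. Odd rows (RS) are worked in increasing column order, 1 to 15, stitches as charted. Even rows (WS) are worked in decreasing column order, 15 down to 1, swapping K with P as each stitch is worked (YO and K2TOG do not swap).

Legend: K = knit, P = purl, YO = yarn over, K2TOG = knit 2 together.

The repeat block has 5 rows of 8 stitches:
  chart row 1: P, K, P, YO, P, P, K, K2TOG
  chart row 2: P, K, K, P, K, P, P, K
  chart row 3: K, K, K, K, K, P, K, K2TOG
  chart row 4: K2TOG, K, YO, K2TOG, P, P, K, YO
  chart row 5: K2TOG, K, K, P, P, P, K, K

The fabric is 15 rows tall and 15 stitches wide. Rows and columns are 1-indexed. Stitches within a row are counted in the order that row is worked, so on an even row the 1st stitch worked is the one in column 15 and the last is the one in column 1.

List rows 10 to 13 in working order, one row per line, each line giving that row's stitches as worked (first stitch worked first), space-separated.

Rows as worked:
P K K K P P K2TOG P P K K K P P K2TOG
P K P YO P P K K2TOG P K P YO P P K
K K P K P P K P K K P K P P K
K K K K K P K K2TOG K K K K K P K

Derivation:
Row 10: chart row 5, WS - tiled (columns 1-15): K2TOG K K P P P K K K2TOG K K P P P K; work from column 15 back to 1 with K<->P swapped.
Row 11: chart row 1, RS - tile across columns 1-15 and work as-is.
Row 12: chart row 2, WS - tiled (columns 1-15): P K K P K P P K P K K P K P P; work from column 15 back to 1 with K<->P swapped.
Row 13: chart row 3, RS - tile across columns 1-15 and work as-is.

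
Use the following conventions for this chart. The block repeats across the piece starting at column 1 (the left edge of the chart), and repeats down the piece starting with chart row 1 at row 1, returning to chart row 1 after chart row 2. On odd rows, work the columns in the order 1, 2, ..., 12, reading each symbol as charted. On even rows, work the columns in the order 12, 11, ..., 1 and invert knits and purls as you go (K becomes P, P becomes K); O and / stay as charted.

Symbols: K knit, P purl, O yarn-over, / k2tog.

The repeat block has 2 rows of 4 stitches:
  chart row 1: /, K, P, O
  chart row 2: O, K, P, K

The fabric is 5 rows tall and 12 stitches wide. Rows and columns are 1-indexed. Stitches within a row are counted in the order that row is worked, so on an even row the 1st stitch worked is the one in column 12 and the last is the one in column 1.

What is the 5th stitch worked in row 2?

Stitch:
P

Derivation:
Row 2: (2-1) mod 2 = 1, so use chart row 2. Even row -> WS.
Chart row 2 tiled across columns 1-12: O K P K O K P K O K P K
WS row: flip the tiled sequence (start at column 12) and apply K<->P; O and / stay.
Row 2 as worked: P K P O P K P O P K P O
Counting 5 along the worked row gives P.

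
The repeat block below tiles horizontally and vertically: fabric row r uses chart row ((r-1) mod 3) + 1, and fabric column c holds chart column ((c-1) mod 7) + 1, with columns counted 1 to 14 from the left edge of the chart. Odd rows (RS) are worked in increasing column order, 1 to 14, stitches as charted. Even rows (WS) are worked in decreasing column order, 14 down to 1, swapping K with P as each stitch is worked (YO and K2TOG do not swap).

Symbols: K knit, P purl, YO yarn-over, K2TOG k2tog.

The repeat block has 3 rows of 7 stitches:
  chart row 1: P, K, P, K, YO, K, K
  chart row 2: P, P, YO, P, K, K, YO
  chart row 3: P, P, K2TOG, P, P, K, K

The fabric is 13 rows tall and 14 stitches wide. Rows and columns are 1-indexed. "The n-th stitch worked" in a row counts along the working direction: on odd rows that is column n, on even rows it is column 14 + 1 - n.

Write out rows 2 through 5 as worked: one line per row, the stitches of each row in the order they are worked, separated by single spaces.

Row 2: chart row 2, WS - tiled (columns 1-14): P P YO P K K YO P P YO P K K YO; work from column 14 back to 1 with K<->P swapped.
Row 3: chart row 3, RS - tile across columns 1-14 and work as-is.
Row 4: chart row 1, WS - tiled (columns 1-14): P K P K YO K K P K P K YO K K; work from column 14 back to 1 with K<->P swapped.
Row 5: chart row 2, RS - tile across columns 1-14 and work as-is.

Rows as worked:
YO P P K YO K K YO P P K YO K K
P P K2TOG P P K K P P K2TOG P P K K
P P YO P K P K P P YO P K P K
P P YO P K K YO P P YO P K K YO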